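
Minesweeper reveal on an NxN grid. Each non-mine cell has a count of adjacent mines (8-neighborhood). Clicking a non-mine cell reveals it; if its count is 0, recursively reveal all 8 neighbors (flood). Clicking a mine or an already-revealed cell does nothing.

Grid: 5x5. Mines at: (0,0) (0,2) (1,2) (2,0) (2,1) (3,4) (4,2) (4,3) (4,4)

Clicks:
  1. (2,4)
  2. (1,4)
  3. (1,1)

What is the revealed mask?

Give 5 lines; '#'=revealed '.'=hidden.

Answer: ...##
.#.##
...##
.....
.....

Derivation:
Click 1 (2,4) count=1: revealed 1 new [(2,4)] -> total=1
Click 2 (1,4) count=0: revealed 5 new [(0,3) (0,4) (1,3) (1,4) (2,3)] -> total=6
Click 3 (1,1) count=5: revealed 1 new [(1,1)] -> total=7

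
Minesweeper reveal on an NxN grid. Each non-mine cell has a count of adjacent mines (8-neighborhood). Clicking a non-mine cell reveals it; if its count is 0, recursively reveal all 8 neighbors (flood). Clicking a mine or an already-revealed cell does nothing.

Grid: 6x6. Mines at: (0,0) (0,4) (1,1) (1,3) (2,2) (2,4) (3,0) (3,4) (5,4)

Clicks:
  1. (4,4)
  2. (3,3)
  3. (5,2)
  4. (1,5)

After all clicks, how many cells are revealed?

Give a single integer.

Answer: 13

Derivation:
Click 1 (4,4) count=2: revealed 1 new [(4,4)] -> total=1
Click 2 (3,3) count=3: revealed 1 new [(3,3)] -> total=2
Click 3 (5,2) count=0: revealed 10 new [(3,1) (3,2) (4,0) (4,1) (4,2) (4,3) (5,0) (5,1) (5,2) (5,3)] -> total=12
Click 4 (1,5) count=2: revealed 1 new [(1,5)] -> total=13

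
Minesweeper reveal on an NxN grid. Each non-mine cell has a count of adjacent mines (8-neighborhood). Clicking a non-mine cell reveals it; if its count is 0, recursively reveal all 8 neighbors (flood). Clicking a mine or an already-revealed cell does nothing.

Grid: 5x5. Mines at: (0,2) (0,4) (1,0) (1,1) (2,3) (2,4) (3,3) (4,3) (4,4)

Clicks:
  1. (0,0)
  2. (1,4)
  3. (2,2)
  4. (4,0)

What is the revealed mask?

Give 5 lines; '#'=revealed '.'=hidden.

Answer: #....
....#
###..
###..
###..

Derivation:
Click 1 (0,0) count=2: revealed 1 new [(0,0)] -> total=1
Click 2 (1,4) count=3: revealed 1 new [(1,4)] -> total=2
Click 3 (2,2) count=3: revealed 1 new [(2,2)] -> total=3
Click 4 (4,0) count=0: revealed 8 new [(2,0) (2,1) (3,0) (3,1) (3,2) (4,0) (4,1) (4,2)] -> total=11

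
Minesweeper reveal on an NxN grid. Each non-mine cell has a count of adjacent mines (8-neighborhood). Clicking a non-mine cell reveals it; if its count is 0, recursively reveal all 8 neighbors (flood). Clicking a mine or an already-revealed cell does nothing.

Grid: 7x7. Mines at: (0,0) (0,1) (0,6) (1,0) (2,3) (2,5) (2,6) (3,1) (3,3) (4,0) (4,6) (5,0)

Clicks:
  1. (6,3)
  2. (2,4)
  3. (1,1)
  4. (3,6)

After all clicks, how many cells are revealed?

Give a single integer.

Answer: 20

Derivation:
Click 1 (6,3) count=0: revealed 17 new [(4,1) (4,2) (4,3) (4,4) (4,5) (5,1) (5,2) (5,3) (5,4) (5,5) (5,6) (6,1) (6,2) (6,3) (6,4) (6,5) (6,6)] -> total=17
Click 2 (2,4) count=3: revealed 1 new [(2,4)] -> total=18
Click 3 (1,1) count=3: revealed 1 new [(1,1)] -> total=19
Click 4 (3,6) count=3: revealed 1 new [(3,6)] -> total=20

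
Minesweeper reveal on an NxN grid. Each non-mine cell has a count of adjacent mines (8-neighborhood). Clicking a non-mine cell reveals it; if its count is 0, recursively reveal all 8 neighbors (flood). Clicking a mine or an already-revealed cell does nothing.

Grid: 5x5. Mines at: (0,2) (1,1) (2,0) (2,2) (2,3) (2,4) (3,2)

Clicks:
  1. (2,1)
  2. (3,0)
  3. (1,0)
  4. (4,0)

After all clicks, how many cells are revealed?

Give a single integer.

Click 1 (2,1) count=4: revealed 1 new [(2,1)] -> total=1
Click 2 (3,0) count=1: revealed 1 new [(3,0)] -> total=2
Click 3 (1,0) count=2: revealed 1 new [(1,0)] -> total=3
Click 4 (4,0) count=0: revealed 3 new [(3,1) (4,0) (4,1)] -> total=6

Answer: 6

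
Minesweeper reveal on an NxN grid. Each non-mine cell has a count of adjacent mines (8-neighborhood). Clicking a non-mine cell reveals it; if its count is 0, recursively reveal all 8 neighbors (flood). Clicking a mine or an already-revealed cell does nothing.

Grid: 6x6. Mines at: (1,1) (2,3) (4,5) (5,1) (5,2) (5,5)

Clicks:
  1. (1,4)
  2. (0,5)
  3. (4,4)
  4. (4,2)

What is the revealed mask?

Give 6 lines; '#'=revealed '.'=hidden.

Answer: ..####
..####
....##
....##
..#.#.
......

Derivation:
Click 1 (1,4) count=1: revealed 1 new [(1,4)] -> total=1
Click 2 (0,5) count=0: revealed 11 new [(0,2) (0,3) (0,4) (0,5) (1,2) (1,3) (1,5) (2,4) (2,5) (3,4) (3,5)] -> total=12
Click 3 (4,4) count=2: revealed 1 new [(4,4)] -> total=13
Click 4 (4,2) count=2: revealed 1 new [(4,2)] -> total=14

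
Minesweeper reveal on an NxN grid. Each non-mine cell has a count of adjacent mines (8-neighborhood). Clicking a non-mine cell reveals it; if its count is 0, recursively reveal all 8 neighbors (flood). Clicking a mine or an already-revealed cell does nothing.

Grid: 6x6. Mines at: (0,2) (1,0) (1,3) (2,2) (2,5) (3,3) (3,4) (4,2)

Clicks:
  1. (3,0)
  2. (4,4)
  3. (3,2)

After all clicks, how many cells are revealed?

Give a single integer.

Answer: 10

Derivation:
Click 1 (3,0) count=0: revealed 8 new [(2,0) (2,1) (3,0) (3,1) (4,0) (4,1) (5,0) (5,1)] -> total=8
Click 2 (4,4) count=2: revealed 1 new [(4,4)] -> total=9
Click 3 (3,2) count=3: revealed 1 new [(3,2)] -> total=10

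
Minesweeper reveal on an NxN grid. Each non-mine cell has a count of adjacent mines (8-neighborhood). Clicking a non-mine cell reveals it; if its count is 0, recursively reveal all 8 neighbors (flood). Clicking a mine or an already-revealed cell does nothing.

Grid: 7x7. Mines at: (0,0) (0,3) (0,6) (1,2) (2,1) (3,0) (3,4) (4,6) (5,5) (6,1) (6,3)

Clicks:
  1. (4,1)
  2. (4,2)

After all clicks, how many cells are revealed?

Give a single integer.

Click 1 (4,1) count=1: revealed 1 new [(4,1)] -> total=1
Click 2 (4,2) count=0: revealed 8 new [(3,1) (3,2) (3,3) (4,2) (4,3) (5,1) (5,2) (5,3)] -> total=9

Answer: 9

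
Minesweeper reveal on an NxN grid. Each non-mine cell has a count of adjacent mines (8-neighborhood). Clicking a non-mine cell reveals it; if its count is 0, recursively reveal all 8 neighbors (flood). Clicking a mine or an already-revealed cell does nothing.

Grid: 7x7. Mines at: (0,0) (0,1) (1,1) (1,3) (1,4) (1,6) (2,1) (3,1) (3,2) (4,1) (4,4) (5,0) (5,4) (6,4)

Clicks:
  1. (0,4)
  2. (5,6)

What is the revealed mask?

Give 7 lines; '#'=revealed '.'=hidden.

Click 1 (0,4) count=2: revealed 1 new [(0,4)] -> total=1
Click 2 (5,6) count=0: revealed 10 new [(2,5) (2,6) (3,5) (3,6) (4,5) (4,6) (5,5) (5,6) (6,5) (6,6)] -> total=11

Answer: ....#..
.......
.....##
.....##
.....##
.....##
.....##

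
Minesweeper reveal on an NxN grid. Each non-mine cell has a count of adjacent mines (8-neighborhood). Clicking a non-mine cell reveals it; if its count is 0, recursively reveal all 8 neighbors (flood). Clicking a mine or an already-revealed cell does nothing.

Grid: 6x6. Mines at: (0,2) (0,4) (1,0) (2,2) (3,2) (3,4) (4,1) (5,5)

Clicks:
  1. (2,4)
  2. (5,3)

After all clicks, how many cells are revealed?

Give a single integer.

Click 1 (2,4) count=1: revealed 1 new [(2,4)] -> total=1
Click 2 (5,3) count=0: revealed 6 new [(4,2) (4,3) (4,4) (5,2) (5,3) (5,4)] -> total=7

Answer: 7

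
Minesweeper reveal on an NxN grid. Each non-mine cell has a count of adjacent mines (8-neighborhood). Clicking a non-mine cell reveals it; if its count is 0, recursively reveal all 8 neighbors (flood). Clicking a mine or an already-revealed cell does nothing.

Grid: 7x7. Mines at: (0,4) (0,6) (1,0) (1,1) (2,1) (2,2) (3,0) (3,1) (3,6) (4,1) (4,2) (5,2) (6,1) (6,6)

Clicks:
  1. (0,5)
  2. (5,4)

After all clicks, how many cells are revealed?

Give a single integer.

Answer: 19

Derivation:
Click 1 (0,5) count=2: revealed 1 new [(0,5)] -> total=1
Click 2 (5,4) count=0: revealed 18 new [(1,3) (1,4) (1,5) (2,3) (2,4) (2,5) (3,3) (3,4) (3,5) (4,3) (4,4) (4,5) (5,3) (5,4) (5,5) (6,3) (6,4) (6,5)] -> total=19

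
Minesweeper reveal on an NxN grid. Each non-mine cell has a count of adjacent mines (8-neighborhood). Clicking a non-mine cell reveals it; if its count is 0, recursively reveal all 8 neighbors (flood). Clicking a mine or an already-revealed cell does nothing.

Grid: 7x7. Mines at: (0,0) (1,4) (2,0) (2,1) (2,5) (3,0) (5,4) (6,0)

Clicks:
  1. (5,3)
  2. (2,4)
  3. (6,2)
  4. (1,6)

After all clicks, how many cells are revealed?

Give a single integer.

Answer: 18

Derivation:
Click 1 (5,3) count=1: revealed 1 new [(5,3)] -> total=1
Click 2 (2,4) count=2: revealed 1 new [(2,4)] -> total=2
Click 3 (6,2) count=0: revealed 15 new [(2,2) (2,3) (3,1) (3,2) (3,3) (3,4) (4,1) (4,2) (4,3) (4,4) (5,1) (5,2) (6,1) (6,2) (6,3)] -> total=17
Click 4 (1,6) count=1: revealed 1 new [(1,6)] -> total=18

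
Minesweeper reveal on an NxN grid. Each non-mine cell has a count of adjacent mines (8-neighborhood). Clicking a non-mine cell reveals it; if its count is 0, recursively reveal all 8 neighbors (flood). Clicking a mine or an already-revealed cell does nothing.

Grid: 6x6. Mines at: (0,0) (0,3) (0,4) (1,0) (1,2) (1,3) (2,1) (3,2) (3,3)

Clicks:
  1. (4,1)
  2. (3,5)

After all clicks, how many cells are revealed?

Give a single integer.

Answer: 20

Derivation:
Click 1 (4,1) count=1: revealed 1 new [(4,1)] -> total=1
Click 2 (3,5) count=0: revealed 19 new [(1,4) (1,5) (2,4) (2,5) (3,0) (3,1) (3,4) (3,5) (4,0) (4,2) (4,3) (4,4) (4,5) (5,0) (5,1) (5,2) (5,3) (5,4) (5,5)] -> total=20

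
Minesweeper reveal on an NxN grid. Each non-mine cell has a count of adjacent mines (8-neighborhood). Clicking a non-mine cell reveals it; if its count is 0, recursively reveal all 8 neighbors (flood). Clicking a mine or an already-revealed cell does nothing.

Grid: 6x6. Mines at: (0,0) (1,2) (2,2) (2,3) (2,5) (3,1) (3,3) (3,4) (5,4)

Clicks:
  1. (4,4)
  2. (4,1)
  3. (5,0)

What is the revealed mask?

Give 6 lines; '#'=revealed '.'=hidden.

Click 1 (4,4) count=3: revealed 1 new [(4,4)] -> total=1
Click 2 (4,1) count=1: revealed 1 new [(4,1)] -> total=2
Click 3 (5,0) count=0: revealed 7 new [(4,0) (4,2) (4,3) (5,0) (5,1) (5,2) (5,3)] -> total=9

Answer: ......
......
......
......
#####.
####..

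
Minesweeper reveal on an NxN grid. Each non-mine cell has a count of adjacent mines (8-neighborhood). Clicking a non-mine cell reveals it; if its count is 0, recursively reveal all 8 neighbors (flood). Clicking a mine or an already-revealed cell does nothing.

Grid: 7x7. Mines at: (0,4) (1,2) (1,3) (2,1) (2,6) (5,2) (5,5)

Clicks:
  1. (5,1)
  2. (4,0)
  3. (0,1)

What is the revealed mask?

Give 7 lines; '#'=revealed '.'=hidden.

Answer: .#.....
.......
.......
##.....
##.....
##.....
##.....

Derivation:
Click 1 (5,1) count=1: revealed 1 new [(5,1)] -> total=1
Click 2 (4,0) count=0: revealed 7 new [(3,0) (3,1) (4,0) (4,1) (5,0) (6,0) (6,1)] -> total=8
Click 3 (0,1) count=1: revealed 1 new [(0,1)] -> total=9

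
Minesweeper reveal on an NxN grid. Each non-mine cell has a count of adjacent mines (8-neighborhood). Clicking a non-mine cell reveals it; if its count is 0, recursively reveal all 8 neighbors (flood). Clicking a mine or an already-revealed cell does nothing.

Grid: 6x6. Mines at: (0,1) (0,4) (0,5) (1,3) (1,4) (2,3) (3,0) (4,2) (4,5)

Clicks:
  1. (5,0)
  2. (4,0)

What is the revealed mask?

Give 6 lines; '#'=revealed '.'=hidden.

Click 1 (5,0) count=0: revealed 4 new [(4,0) (4,1) (5,0) (5,1)] -> total=4
Click 2 (4,0) count=1: revealed 0 new [(none)] -> total=4

Answer: ......
......
......
......
##....
##....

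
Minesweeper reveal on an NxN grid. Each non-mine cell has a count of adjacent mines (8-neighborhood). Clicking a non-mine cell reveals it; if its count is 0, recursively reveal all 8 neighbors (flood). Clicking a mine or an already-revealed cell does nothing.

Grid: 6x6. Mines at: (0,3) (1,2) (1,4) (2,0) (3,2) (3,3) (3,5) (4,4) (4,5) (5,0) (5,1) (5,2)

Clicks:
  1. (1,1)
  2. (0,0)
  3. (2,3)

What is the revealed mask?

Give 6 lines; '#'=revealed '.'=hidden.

Click 1 (1,1) count=2: revealed 1 new [(1,1)] -> total=1
Click 2 (0,0) count=0: revealed 3 new [(0,0) (0,1) (1,0)] -> total=4
Click 3 (2,3) count=4: revealed 1 new [(2,3)] -> total=5

Answer: ##....
##....
...#..
......
......
......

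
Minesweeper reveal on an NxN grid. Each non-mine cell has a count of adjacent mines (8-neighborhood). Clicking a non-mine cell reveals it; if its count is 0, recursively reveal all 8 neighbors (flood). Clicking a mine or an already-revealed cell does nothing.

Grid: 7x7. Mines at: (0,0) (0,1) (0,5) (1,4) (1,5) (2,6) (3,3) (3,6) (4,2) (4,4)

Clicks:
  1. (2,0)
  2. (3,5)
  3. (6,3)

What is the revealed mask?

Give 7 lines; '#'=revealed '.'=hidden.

Answer: .......
###....
###....
###..#.
##...##
#######
#######

Derivation:
Click 1 (2,0) count=0: revealed 27 new [(1,0) (1,1) (1,2) (2,0) (2,1) (2,2) (3,0) (3,1) (3,2) (4,0) (4,1) (4,5) (4,6) (5,0) (5,1) (5,2) (5,3) (5,4) (5,5) (5,6) (6,0) (6,1) (6,2) (6,3) (6,4) (6,5) (6,6)] -> total=27
Click 2 (3,5) count=3: revealed 1 new [(3,5)] -> total=28
Click 3 (6,3) count=0: revealed 0 new [(none)] -> total=28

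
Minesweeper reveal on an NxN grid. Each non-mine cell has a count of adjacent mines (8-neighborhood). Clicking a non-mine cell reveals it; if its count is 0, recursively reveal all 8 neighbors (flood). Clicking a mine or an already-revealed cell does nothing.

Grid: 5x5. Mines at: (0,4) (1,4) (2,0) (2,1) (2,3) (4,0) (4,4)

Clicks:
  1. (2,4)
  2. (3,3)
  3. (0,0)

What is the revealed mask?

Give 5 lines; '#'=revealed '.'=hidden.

Answer: ####.
####.
....#
...#.
.....

Derivation:
Click 1 (2,4) count=2: revealed 1 new [(2,4)] -> total=1
Click 2 (3,3) count=2: revealed 1 new [(3,3)] -> total=2
Click 3 (0,0) count=0: revealed 8 new [(0,0) (0,1) (0,2) (0,3) (1,0) (1,1) (1,2) (1,3)] -> total=10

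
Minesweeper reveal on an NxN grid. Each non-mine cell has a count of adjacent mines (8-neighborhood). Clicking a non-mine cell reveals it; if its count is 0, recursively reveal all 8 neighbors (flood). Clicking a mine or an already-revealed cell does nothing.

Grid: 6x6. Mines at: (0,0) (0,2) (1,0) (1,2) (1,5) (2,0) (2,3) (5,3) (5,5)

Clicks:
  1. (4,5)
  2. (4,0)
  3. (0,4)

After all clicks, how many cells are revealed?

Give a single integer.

Answer: 11

Derivation:
Click 1 (4,5) count=1: revealed 1 new [(4,5)] -> total=1
Click 2 (4,0) count=0: revealed 9 new [(3,0) (3,1) (3,2) (4,0) (4,1) (4,2) (5,0) (5,1) (5,2)] -> total=10
Click 3 (0,4) count=1: revealed 1 new [(0,4)] -> total=11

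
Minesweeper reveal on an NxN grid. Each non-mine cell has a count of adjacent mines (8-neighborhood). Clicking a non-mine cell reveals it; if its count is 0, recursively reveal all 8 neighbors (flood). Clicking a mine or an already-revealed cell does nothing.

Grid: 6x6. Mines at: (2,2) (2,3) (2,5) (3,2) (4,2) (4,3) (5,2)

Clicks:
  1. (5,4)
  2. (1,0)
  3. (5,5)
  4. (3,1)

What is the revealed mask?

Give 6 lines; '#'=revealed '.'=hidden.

Answer: ######
######
##....
##..##
##..##
##..##

Derivation:
Click 1 (5,4) count=1: revealed 1 new [(5,4)] -> total=1
Click 2 (1,0) count=0: revealed 20 new [(0,0) (0,1) (0,2) (0,3) (0,4) (0,5) (1,0) (1,1) (1,2) (1,3) (1,4) (1,5) (2,0) (2,1) (3,0) (3,1) (4,0) (4,1) (5,0) (5,1)] -> total=21
Click 3 (5,5) count=0: revealed 5 new [(3,4) (3,5) (4,4) (4,5) (5,5)] -> total=26
Click 4 (3,1) count=3: revealed 0 new [(none)] -> total=26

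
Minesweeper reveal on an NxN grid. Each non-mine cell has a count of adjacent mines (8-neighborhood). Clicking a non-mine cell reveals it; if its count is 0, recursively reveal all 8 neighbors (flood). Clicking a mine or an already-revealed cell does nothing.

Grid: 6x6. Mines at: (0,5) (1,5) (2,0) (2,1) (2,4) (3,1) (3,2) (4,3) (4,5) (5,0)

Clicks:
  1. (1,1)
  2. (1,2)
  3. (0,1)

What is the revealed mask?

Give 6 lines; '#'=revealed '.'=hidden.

Click 1 (1,1) count=2: revealed 1 new [(1,1)] -> total=1
Click 2 (1,2) count=1: revealed 1 new [(1,2)] -> total=2
Click 3 (0,1) count=0: revealed 8 new [(0,0) (0,1) (0,2) (0,3) (0,4) (1,0) (1,3) (1,4)] -> total=10

Answer: #####.
#####.
......
......
......
......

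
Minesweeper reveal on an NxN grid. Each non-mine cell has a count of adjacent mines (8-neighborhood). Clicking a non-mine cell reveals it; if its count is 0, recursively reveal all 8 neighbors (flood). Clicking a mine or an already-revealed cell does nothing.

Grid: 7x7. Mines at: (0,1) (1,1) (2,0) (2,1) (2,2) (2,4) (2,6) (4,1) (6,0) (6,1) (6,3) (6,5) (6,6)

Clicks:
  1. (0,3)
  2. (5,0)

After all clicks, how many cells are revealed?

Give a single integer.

Answer: 11

Derivation:
Click 1 (0,3) count=0: revealed 10 new [(0,2) (0,3) (0,4) (0,5) (0,6) (1,2) (1,3) (1,4) (1,5) (1,6)] -> total=10
Click 2 (5,0) count=3: revealed 1 new [(5,0)] -> total=11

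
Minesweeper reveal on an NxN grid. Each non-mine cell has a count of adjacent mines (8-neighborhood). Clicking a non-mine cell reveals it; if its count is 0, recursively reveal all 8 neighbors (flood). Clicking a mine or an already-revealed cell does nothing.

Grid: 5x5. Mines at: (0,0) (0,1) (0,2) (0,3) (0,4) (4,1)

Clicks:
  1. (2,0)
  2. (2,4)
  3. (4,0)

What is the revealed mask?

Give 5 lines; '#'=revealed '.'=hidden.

Answer: .....
#####
#####
#####
#.###

Derivation:
Click 1 (2,0) count=0: revealed 18 new [(1,0) (1,1) (1,2) (1,3) (1,4) (2,0) (2,1) (2,2) (2,3) (2,4) (3,0) (3,1) (3,2) (3,3) (3,4) (4,2) (4,3) (4,4)] -> total=18
Click 2 (2,4) count=0: revealed 0 new [(none)] -> total=18
Click 3 (4,0) count=1: revealed 1 new [(4,0)] -> total=19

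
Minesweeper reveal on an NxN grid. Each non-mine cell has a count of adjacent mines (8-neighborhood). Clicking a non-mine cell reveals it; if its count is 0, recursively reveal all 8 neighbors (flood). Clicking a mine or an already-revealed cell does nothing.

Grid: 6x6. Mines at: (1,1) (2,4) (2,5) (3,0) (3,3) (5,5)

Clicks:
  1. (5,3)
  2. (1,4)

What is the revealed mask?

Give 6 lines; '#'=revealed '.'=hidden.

Click 1 (5,3) count=0: revealed 10 new [(4,0) (4,1) (4,2) (4,3) (4,4) (5,0) (5,1) (5,2) (5,3) (5,4)] -> total=10
Click 2 (1,4) count=2: revealed 1 new [(1,4)] -> total=11

Answer: ......
....#.
......
......
#####.
#####.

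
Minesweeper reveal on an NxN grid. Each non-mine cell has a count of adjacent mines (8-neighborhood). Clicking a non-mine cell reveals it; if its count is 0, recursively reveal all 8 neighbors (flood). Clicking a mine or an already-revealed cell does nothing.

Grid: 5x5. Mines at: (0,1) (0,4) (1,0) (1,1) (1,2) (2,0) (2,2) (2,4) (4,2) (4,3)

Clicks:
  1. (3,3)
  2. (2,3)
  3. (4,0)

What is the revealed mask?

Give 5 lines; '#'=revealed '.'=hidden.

Click 1 (3,3) count=4: revealed 1 new [(3,3)] -> total=1
Click 2 (2,3) count=3: revealed 1 new [(2,3)] -> total=2
Click 3 (4,0) count=0: revealed 4 new [(3,0) (3,1) (4,0) (4,1)] -> total=6

Answer: .....
.....
...#.
##.#.
##...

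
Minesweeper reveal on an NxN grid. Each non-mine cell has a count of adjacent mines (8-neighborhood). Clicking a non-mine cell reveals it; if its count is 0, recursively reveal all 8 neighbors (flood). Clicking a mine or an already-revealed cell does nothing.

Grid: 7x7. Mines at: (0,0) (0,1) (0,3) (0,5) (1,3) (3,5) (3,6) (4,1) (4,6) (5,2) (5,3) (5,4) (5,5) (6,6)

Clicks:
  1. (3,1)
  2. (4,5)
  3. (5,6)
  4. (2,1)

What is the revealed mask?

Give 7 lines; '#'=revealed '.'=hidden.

Answer: .......
###....
###....
###....
.....#.
......#
.......

Derivation:
Click 1 (3,1) count=1: revealed 1 new [(3,1)] -> total=1
Click 2 (4,5) count=5: revealed 1 new [(4,5)] -> total=2
Click 3 (5,6) count=3: revealed 1 new [(5,6)] -> total=3
Click 4 (2,1) count=0: revealed 8 new [(1,0) (1,1) (1,2) (2,0) (2,1) (2,2) (3,0) (3,2)] -> total=11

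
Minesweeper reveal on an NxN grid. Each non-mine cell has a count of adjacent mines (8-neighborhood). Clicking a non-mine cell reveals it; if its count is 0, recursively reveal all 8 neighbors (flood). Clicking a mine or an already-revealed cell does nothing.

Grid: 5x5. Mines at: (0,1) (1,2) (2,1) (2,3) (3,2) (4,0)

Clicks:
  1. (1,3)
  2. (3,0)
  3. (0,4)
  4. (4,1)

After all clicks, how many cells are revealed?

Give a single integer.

Answer: 6

Derivation:
Click 1 (1,3) count=2: revealed 1 new [(1,3)] -> total=1
Click 2 (3,0) count=2: revealed 1 new [(3,0)] -> total=2
Click 3 (0,4) count=0: revealed 3 new [(0,3) (0,4) (1,4)] -> total=5
Click 4 (4,1) count=2: revealed 1 new [(4,1)] -> total=6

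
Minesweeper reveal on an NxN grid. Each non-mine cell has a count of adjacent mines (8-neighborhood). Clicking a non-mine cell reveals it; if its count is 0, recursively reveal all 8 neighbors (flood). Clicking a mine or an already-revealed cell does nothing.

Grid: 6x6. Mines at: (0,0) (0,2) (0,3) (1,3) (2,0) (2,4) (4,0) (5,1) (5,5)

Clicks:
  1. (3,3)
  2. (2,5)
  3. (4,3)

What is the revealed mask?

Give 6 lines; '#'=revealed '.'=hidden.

Answer: ......
......
.###.#
.####.
.####.
..###.

Derivation:
Click 1 (3,3) count=1: revealed 1 new [(3,3)] -> total=1
Click 2 (2,5) count=1: revealed 1 new [(2,5)] -> total=2
Click 3 (4,3) count=0: revealed 13 new [(2,1) (2,2) (2,3) (3,1) (3,2) (3,4) (4,1) (4,2) (4,3) (4,4) (5,2) (5,3) (5,4)] -> total=15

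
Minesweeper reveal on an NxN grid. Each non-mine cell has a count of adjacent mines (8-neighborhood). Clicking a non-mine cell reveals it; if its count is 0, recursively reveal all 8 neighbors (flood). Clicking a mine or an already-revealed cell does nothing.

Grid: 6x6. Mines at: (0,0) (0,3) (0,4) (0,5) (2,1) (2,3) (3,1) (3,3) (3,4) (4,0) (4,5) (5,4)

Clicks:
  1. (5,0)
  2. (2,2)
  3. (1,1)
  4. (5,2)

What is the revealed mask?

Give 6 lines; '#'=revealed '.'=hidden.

Answer: ......
.#....
..#...
......
.###..
####..

Derivation:
Click 1 (5,0) count=1: revealed 1 new [(5,0)] -> total=1
Click 2 (2,2) count=4: revealed 1 new [(2,2)] -> total=2
Click 3 (1,1) count=2: revealed 1 new [(1,1)] -> total=3
Click 4 (5,2) count=0: revealed 6 new [(4,1) (4,2) (4,3) (5,1) (5,2) (5,3)] -> total=9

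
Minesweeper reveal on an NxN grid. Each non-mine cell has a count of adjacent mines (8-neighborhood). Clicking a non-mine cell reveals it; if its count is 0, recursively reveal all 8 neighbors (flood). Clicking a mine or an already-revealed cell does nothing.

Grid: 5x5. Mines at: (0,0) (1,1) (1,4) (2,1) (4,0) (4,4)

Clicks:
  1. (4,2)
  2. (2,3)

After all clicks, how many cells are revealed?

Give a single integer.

Click 1 (4,2) count=0: revealed 6 new [(3,1) (3,2) (3,3) (4,1) (4,2) (4,3)] -> total=6
Click 2 (2,3) count=1: revealed 1 new [(2,3)] -> total=7

Answer: 7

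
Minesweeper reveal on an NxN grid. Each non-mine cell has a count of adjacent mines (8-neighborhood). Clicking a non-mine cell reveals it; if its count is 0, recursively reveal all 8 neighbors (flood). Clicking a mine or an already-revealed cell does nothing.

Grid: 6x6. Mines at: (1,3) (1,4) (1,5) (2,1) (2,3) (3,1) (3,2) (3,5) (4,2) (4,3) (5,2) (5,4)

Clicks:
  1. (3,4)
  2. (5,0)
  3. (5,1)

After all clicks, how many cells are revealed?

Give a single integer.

Click 1 (3,4) count=3: revealed 1 new [(3,4)] -> total=1
Click 2 (5,0) count=0: revealed 4 new [(4,0) (4,1) (5,0) (5,1)] -> total=5
Click 3 (5,1) count=2: revealed 0 new [(none)] -> total=5

Answer: 5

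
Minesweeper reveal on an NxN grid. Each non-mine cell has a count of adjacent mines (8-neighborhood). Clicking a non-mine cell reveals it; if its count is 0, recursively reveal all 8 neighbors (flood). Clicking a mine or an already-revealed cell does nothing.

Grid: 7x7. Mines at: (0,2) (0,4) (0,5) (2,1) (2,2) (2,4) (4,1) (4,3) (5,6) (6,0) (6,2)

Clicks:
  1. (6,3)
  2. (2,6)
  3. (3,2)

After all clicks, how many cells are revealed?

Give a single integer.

Click 1 (6,3) count=1: revealed 1 new [(6,3)] -> total=1
Click 2 (2,6) count=0: revealed 8 new [(1,5) (1,6) (2,5) (2,6) (3,5) (3,6) (4,5) (4,6)] -> total=9
Click 3 (3,2) count=4: revealed 1 new [(3,2)] -> total=10

Answer: 10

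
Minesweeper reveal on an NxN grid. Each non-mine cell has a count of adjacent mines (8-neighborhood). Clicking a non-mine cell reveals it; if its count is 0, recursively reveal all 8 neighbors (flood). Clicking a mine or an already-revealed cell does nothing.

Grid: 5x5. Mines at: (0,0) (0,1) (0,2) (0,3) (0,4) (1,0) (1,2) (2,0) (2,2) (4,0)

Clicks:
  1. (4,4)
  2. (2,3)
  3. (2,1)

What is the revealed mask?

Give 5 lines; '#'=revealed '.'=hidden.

Click 1 (4,4) count=0: revealed 12 new [(1,3) (1,4) (2,3) (2,4) (3,1) (3,2) (3,3) (3,4) (4,1) (4,2) (4,3) (4,4)] -> total=12
Click 2 (2,3) count=2: revealed 0 new [(none)] -> total=12
Click 3 (2,1) count=4: revealed 1 new [(2,1)] -> total=13

Answer: .....
...##
.#.##
.####
.####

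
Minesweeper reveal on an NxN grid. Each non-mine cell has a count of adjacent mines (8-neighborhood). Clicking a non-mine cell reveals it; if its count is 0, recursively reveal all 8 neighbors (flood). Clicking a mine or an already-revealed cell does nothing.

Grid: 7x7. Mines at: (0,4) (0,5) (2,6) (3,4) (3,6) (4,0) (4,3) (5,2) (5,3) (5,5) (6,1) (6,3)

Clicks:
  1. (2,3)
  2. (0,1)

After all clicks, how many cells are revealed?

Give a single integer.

Answer: 16

Derivation:
Click 1 (2,3) count=1: revealed 1 new [(2,3)] -> total=1
Click 2 (0,1) count=0: revealed 15 new [(0,0) (0,1) (0,2) (0,3) (1,0) (1,1) (1,2) (1,3) (2,0) (2,1) (2,2) (3,0) (3,1) (3,2) (3,3)] -> total=16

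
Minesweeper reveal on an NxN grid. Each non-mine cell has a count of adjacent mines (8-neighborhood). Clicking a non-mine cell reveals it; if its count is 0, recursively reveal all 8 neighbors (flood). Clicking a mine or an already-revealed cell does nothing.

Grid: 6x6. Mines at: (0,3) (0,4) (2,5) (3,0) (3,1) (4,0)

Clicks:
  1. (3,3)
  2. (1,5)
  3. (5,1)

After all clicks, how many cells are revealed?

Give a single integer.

Answer: 21

Derivation:
Click 1 (3,3) count=0: revealed 20 new [(1,2) (1,3) (1,4) (2,2) (2,3) (2,4) (3,2) (3,3) (3,4) (3,5) (4,1) (4,2) (4,3) (4,4) (4,5) (5,1) (5,2) (5,3) (5,4) (5,5)] -> total=20
Click 2 (1,5) count=2: revealed 1 new [(1,5)] -> total=21
Click 3 (5,1) count=1: revealed 0 new [(none)] -> total=21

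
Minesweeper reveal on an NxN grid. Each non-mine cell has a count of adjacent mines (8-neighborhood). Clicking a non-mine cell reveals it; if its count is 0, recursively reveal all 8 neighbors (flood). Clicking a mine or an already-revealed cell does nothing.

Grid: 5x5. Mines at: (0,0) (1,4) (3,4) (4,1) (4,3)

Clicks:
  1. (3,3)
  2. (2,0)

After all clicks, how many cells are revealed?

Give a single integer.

Answer: 15

Derivation:
Click 1 (3,3) count=2: revealed 1 new [(3,3)] -> total=1
Click 2 (2,0) count=0: revealed 14 new [(0,1) (0,2) (0,3) (1,0) (1,1) (1,2) (1,3) (2,0) (2,1) (2,2) (2,3) (3,0) (3,1) (3,2)] -> total=15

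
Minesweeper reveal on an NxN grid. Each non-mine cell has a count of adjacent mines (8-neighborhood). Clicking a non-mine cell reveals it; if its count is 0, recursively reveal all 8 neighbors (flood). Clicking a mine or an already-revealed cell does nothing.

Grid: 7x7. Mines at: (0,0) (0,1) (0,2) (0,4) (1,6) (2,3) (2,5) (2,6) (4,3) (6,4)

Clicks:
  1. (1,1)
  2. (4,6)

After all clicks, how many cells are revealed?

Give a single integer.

Answer: 12

Derivation:
Click 1 (1,1) count=3: revealed 1 new [(1,1)] -> total=1
Click 2 (4,6) count=0: revealed 11 new [(3,4) (3,5) (3,6) (4,4) (4,5) (4,6) (5,4) (5,5) (5,6) (6,5) (6,6)] -> total=12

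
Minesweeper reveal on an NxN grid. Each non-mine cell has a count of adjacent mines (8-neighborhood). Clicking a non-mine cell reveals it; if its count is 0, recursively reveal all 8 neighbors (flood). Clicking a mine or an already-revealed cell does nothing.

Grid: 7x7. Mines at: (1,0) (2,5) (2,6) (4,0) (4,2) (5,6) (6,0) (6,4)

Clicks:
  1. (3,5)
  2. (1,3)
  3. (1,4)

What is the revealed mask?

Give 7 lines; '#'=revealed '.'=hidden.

Answer: .######
.######
.####..
.#####.
.......
.......
.......

Derivation:
Click 1 (3,5) count=2: revealed 1 new [(3,5)] -> total=1
Click 2 (1,3) count=0: revealed 20 new [(0,1) (0,2) (0,3) (0,4) (0,5) (0,6) (1,1) (1,2) (1,3) (1,4) (1,5) (1,6) (2,1) (2,2) (2,3) (2,4) (3,1) (3,2) (3,3) (3,4)] -> total=21
Click 3 (1,4) count=1: revealed 0 new [(none)] -> total=21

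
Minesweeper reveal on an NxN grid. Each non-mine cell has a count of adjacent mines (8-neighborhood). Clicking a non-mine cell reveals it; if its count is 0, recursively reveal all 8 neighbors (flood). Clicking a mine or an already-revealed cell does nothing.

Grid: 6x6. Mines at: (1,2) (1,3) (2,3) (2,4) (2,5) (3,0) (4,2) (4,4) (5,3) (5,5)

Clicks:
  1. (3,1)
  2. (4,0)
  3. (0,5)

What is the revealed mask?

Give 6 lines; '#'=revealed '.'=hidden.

Answer: ....##
....##
......
.#....
#.....
......

Derivation:
Click 1 (3,1) count=2: revealed 1 new [(3,1)] -> total=1
Click 2 (4,0) count=1: revealed 1 new [(4,0)] -> total=2
Click 3 (0,5) count=0: revealed 4 new [(0,4) (0,5) (1,4) (1,5)] -> total=6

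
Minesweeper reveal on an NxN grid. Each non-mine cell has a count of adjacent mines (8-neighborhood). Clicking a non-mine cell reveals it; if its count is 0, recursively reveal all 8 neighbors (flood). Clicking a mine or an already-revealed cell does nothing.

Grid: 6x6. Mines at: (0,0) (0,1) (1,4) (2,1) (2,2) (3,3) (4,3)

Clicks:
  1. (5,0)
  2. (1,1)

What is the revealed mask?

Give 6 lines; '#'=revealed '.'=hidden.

Click 1 (5,0) count=0: revealed 9 new [(3,0) (3,1) (3,2) (4,0) (4,1) (4,2) (5,0) (5,1) (5,2)] -> total=9
Click 2 (1,1) count=4: revealed 1 new [(1,1)] -> total=10

Answer: ......
.#....
......
###...
###...
###...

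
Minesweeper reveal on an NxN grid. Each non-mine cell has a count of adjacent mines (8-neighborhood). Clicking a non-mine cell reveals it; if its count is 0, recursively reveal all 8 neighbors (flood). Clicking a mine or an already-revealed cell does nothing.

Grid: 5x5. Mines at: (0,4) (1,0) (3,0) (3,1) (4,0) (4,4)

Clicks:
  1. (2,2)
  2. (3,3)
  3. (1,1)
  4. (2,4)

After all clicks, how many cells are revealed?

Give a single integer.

Answer: 14

Derivation:
Click 1 (2,2) count=1: revealed 1 new [(2,2)] -> total=1
Click 2 (3,3) count=1: revealed 1 new [(3,3)] -> total=2
Click 3 (1,1) count=1: revealed 1 new [(1,1)] -> total=3
Click 4 (2,4) count=0: revealed 11 new [(0,1) (0,2) (0,3) (1,2) (1,3) (1,4) (2,1) (2,3) (2,4) (3,2) (3,4)] -> total=14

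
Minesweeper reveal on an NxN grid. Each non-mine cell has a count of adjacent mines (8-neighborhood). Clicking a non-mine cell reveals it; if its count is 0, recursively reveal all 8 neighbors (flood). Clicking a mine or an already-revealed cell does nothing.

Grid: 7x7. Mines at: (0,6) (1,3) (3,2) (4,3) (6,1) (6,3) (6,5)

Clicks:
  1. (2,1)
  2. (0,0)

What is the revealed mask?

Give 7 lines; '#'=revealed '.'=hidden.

Click 1 (2,1) count=1: revealed 1 new [(2,1)] -> total=1
Click 2 (0,0) count=0: revealed 14 new [(0,0) (0,1) (0,2) (1,0) (1,1) (1,2) (2,0) (2,2) (3,0) (3,1) (4,0) (4,1) (5,0) (5,1)] -> total=15

Answer: ###....
###....
###....
##.....
##.....
##.....
.......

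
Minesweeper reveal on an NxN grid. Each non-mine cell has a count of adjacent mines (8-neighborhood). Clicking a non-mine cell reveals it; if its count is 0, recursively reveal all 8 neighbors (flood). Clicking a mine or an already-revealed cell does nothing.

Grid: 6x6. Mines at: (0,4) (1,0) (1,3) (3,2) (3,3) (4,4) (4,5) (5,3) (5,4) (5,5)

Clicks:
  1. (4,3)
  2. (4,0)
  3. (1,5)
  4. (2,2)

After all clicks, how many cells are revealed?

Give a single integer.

Click 1 (4,3) count=5: revealed 1 new [(4,3)] -> total=1
Click 2 (4,0) count=0: revealed 10 new [(2,0) (2,1) (3,0) (3,1) (4,0) (4,1) (4,2) (5,0) (5,1) (5,2)] -> total=11
Click 3 (1,5) count=1: revealed 1 new [(1,5)] -> total=12
Click 4 (2,2) count=3: revealed 1 new [(2,2)] -> total=13

Answer: 13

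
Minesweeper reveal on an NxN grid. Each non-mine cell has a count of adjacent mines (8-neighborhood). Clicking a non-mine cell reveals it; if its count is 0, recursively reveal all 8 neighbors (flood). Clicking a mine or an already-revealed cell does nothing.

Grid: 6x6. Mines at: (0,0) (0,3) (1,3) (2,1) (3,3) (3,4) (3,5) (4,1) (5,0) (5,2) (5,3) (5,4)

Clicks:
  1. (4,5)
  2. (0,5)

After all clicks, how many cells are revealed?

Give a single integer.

Answer: 7

Derivation:
Click 1 (4,5) count=3: revealed 1 new [(4,5)] -> total=1
Click 2 (0,5) count=0: revealed 6 new [(0,4) (0,5) (1,4) (1,5) (2,4) (2,5)] -> total=7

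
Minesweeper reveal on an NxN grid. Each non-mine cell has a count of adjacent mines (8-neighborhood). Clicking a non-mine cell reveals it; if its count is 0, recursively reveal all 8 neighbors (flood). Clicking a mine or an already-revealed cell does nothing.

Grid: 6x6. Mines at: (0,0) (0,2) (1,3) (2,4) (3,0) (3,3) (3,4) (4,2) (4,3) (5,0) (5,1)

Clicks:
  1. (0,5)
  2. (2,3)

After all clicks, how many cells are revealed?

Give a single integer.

Answer: 5

Derivation:
Click 1 (0,5) count=0: revealed 4 new [(0,4) (0,5) (1,4) (1,5)] -> total=4
Click 2 (2,3) count=4: revealed 1 new [(2,3)] -> total=5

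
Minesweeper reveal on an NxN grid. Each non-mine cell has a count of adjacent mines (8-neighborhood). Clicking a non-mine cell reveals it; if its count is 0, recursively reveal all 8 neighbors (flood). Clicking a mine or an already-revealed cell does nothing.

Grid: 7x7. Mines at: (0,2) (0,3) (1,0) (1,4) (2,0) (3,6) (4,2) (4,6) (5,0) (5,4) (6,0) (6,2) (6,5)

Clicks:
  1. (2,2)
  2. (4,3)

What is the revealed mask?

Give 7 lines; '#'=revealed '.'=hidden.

Answer: .......
.###...
.###...
.###...
...#...
.......
.......

Derivation:
Click 1 (2,2) count=0: revealed 9 new [(1,1) (1,2) (1,3) (2,1) (2,2) (2,3) (3,1) (3,2) (3,3)] -> total=9
Click 2 (4,3) count=2: revealed 1 new [(4,3)] -> total=10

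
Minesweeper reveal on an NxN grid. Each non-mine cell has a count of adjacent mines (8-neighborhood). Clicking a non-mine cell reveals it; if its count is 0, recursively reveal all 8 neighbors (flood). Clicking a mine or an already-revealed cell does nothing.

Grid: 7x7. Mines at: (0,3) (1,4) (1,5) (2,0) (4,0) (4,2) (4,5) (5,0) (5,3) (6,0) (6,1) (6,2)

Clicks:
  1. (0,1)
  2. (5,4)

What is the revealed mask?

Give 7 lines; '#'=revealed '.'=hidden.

Click 1 (0,1) count=0: revealed 6 new [(0,0) (0,1) (0,2) (1,0) (1,1) (1,2)] -> total=6
Click 2 (5,4) count=2: revealed 1 new [(5,4)] -> total=7

Answer: ###....
###....
.......
.......
.......
....#..
.......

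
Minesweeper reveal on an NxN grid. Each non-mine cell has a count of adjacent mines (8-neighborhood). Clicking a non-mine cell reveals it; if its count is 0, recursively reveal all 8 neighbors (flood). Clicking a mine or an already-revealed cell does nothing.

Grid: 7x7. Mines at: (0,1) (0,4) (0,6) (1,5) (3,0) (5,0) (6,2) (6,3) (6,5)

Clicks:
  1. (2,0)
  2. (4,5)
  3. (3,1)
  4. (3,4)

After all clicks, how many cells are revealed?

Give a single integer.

Click 1 (2,0) count=1: revealed 1 new [(2,0)] -> total=1
Click 2 (4,5) count=0: revealed 28 new [(1,1) (1,2) (1,3) (1,4) (2,1) (2,2) (2,3) (2,4) (2,5) (2,6) (3,1) (3,2) (3,3) (3,4) (3,5) (3,6) (4,1) (4,2) (4,3) (4,4) (4,5) (4,6) (5,1) (5,2) (5,3) (5,4) (5,5) (5,6)] -> total=29
Click 3 (3,1) count=1: revealed 0 new [(none)] -> total=29
Click 4 (3,4) count=0: revealed 0 new [(none)] -> total=29

Answer: 29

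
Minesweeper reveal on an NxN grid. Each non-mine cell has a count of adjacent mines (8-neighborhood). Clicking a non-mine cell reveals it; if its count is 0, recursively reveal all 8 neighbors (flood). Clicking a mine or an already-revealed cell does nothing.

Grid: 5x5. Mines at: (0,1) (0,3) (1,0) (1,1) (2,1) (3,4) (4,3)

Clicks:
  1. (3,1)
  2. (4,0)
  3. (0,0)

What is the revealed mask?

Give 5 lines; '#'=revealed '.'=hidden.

Answer: #....
.....
.....
###..
###..

Derivation:
Click 1 (3,1) count=1: revealed 1 new [(3,1)] -> total=1
Click 2 (4,0) count=0: revealed 5 new [(3,0) (3,2) (4,0) (4,1) (4,2)] -> total=6
Click 3 (0,0) count=3: revealed 1 new [(0,0)] -> total=7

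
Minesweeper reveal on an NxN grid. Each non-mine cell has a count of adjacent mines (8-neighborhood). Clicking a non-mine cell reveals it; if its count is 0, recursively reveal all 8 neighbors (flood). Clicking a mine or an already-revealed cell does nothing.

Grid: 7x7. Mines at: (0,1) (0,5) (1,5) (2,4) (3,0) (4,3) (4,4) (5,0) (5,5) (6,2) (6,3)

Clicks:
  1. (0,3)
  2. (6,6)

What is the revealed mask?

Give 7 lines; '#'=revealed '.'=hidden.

Click 1 (0,3) count=0: revealed 6 new [(0,2) (0,3) (0,4) (1,2) (1,3) (1,4)] -> total=6
Click 2 (6,6) count=1: revealed 1 new [(6,6)] -> total=7

Answer: ..###..
..###..
.......
.......
.......
.......
......#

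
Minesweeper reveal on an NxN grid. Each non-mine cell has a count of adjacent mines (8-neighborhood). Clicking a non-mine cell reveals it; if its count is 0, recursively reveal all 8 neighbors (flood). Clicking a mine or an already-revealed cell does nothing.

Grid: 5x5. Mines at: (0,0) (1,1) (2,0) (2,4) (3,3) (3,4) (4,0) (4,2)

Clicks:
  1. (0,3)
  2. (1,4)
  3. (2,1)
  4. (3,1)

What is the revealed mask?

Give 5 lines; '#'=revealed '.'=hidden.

Click 1 (0,3) count=0: revealed 6 new [(0,2) (0,3) (0,4) (1,2) (1,3) (1,4)] -> total=6
Click 2 (1,4) count=1: revealed 0 new [(none)] -> total=6
Click 3 (2,1) count=2: revealed 1 new [(2,1)] -> total=7
Click 4 (3,1) count=3: revealed 1 new [(3,1)] -> total=8

Answer: ..###
..###
.#...
.#...
.....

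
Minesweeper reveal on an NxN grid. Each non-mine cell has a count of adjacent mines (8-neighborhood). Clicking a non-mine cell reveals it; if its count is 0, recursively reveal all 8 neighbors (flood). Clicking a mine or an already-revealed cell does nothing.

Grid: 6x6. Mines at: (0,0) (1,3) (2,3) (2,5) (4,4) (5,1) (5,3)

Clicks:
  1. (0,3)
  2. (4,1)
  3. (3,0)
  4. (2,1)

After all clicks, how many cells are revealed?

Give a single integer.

Answer: 13

Derivation:
Click 1 (0,3) count=1: revealed 1 new [(0,3)] -> total=1
Click 2 (4,1) count=1: revealed 1 new [(4,1)] -> total=2
Click 3 (3,0) count=0: revealed 11 new [(1,0) (1,1) (1,2) (2,0) (2,1) (2,2) (3,0) (3,1) (3,2) (4,0) (4,2)] -> total=13
Click 4 (2,1) count=0: revealed 0 new [(none)] -> total=13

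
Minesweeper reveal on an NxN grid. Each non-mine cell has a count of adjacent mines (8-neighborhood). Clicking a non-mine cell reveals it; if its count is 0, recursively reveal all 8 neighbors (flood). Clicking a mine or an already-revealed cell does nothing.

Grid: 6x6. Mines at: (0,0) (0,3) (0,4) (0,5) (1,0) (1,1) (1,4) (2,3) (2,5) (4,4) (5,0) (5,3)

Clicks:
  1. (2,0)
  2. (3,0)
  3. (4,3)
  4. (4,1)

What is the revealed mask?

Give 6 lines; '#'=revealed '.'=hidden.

Click 1 (2,0) count=2: revealed 1 new [(2,0)] -> total=1
Click 2 (3,0) count=0: revealed 8 new [(2,1) (2,2) (3,0) (3,1) (3,2) (4,0) (4,1) (4,2)] -> total=9
Click 3 (4,3) count=2: revealed 1 new [(4,3)] -> total=10
Click 4 (4,1) count=1: revealed 0 new [(none)] -> total=10

Answer: ......
......
###...
###...
####..
......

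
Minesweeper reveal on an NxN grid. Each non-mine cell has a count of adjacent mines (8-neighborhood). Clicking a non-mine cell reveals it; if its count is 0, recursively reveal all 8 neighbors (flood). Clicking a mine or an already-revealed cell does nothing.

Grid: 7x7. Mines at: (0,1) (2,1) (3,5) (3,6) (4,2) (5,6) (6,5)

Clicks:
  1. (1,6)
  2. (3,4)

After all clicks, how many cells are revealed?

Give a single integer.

Answer: 18

Derivation:
Click 1 (1,6) count=0: revealed 18 new [(0,2) (0,3) (0,4) (0,5) (0,6) (1,2) (1,3) (1,4) (1,5) (1,6) (2,2) (2,3) (2,4) (2,5) (2,6) (3,2) (3,3) (3,4)] -> total=18
Click 2 (3,4) count=1: revealed 0 new [(none)] -> total=18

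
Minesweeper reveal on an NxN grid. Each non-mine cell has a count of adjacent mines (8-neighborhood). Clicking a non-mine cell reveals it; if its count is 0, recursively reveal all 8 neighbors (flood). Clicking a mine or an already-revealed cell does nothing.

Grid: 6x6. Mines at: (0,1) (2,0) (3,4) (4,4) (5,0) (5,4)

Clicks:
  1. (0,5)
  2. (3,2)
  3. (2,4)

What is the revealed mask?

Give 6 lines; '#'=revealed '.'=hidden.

Answer: ..####
.#####
.#####
.###..
.###..
.###..

Derivation:
Click 1 (0,5) count=0: revealed 23 new [(0,2) (0,3) (0,4) (0,5) (1,1) (1,2) (1,3) (1,4) (1,5) (2,1) (2,2) (2,3) (2,4) (2,5) (3,1) (3,2) (3,3) (4,1) (4,2) (4,3) (5,1) (5,2) (5,3)] -> total=23
Click 2 (3,2) count=0: revealed 0 new [(none)] -> total=23
Click 3 (2,4) count=1: revealed 0 new [(none)] -> total=23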